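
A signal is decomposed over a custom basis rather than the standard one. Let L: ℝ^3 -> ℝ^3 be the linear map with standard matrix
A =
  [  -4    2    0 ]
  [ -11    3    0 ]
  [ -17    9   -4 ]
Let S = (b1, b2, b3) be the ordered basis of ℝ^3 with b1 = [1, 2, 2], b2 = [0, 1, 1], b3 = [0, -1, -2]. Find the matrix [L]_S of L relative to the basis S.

With P the matrix whose columns are b1, ..., b3, [L]_S = P^(-1) A P.
Column by column: L(b1) = A b1 = [0, -5, -7]; its S-coordinates [0, -3, 2] give column 1.
Continuing for each basis vector yields [L]_S = [[0, 2, -2], [-3, -3, -1], [2, -2, -2]].

[[0, 2, -2], [-3, -3, -1], [2, -2, -2]]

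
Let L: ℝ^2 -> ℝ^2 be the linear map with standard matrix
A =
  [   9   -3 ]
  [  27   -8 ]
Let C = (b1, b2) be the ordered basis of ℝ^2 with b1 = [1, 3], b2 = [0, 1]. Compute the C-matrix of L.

The j-th column of [L]_C is [L(bj)]_C.
L(b1) = A b1 = [0, 3] = 0·b1 + 3b2, so column 1 is [0, 3].
Repeating for b2 and assembling the columns gives [[0, -3], [3, 1]].

[[0, -3], [3, 1]]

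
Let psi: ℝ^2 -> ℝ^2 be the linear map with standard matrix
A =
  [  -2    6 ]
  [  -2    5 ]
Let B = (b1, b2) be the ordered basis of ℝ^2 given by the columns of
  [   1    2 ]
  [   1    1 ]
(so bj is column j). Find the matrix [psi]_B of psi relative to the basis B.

Let P have columns b1, b2. Then [psi]_B = P^(-1) A P.
Here det P = -1, so P^(-1) is integer; computing A P first and then P^(-1)(A P) gives [[2, 0], [1, 1]].

[[2, 0], [1, 1]]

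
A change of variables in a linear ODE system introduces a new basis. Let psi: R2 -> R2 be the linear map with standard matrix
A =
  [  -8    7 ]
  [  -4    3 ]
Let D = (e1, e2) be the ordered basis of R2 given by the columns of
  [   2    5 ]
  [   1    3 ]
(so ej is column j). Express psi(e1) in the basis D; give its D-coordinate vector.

Column 1 of [psi]_D is the D-coordinate vector of psi(e1).
In standard coordinates psi(e1) = A e1 = <-9, -5>.
Converting to D: <-9, -5> = -2e1 - e2, so the coordinate vector is <-2, -1>.

<-2, -1>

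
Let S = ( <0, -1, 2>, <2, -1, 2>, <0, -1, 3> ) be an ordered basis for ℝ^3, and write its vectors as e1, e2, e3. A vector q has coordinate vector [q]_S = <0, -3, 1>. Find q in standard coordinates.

q = M [q]_S, where M has columns e1, ..., e3.
Carrying out the matrix-vector product, q = <-6, 2, -3>.

<-6, 2, -3>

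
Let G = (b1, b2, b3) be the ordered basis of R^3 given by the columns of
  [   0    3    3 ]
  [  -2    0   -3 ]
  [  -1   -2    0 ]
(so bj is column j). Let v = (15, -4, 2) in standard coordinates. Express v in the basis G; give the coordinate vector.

[v]_G is the unique c with M c = v, where M has columns b1, ..., b3.
Row-reducing the augmented matrix [M | v] gives c = (-4, 1, 4).
Check: -4b1 + b2 + 4b3 = (15, -4, 2).

(-4, 1, 4)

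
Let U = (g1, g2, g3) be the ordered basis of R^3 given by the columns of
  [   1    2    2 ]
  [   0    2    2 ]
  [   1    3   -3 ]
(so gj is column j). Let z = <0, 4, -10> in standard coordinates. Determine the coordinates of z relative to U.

We seek scalars with c_1 g1 + ... + c_3 g3 = z; equivalently solve M c = z where the columns of M are g1, ..., g3.
Row-reducing the augmented matrix [M | z] gives c = (-4, 0, 2).
Check: -4g1 + 0·g2 + 2g3 = <0, 4, -10>.

<-4, 0, 2>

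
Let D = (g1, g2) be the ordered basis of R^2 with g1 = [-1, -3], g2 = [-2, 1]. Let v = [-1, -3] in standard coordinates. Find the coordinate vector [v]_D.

We seek scalars with c_1 g1 + c_2 g2 = v; equivalently solve M c = v where the columns of M are g1, g2.
System: -c_1 - 2c_2 = -1, -3c_1 + c_2 = -3; solving gives c_1 = 1, c_2 = 0.
Check: g1 + 0·g2 = [-1, -3].

[1, 0]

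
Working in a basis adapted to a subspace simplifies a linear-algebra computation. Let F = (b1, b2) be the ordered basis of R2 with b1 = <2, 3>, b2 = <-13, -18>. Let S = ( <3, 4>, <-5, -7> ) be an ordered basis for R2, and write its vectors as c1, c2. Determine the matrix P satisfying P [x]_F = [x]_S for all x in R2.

Column j of P is [bj]_S, since P maps F-coordinates to S-coordinates.
Expressing b1 in S: b1 = -c1 - c2, so column 1 of P is <-1, -1>.
Doing the same for each bj gives P = [[-1, -1], [-1, 2]].

[[-1, -1], [-1, 2]]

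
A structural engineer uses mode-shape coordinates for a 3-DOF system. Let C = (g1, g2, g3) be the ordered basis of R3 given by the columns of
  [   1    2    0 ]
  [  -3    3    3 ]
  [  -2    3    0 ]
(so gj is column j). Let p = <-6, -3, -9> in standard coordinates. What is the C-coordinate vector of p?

We seek scalars with c_1 g1 + ... + c_3 g3 = p; equivalently solve M c = p where the columns of M are g1, ..., g3.
Solving this 3x3 system gives c = (0, -3, 2).
Check: 0·g1 - 3g2 + 2g3 = <-6, -3, -9>.

<0, -3, 2>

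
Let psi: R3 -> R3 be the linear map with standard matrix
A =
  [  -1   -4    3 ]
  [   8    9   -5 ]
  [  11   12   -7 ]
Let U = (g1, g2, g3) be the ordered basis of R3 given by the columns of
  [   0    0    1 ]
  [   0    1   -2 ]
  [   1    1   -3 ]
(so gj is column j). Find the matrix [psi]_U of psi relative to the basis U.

[[1, 0, 1], [1, 2, 1], [3, -1, -2]]

With P the matrix whose columns are g1, ..., g3, [psi]_U = P^(-1) A P.
Column by column: psi(g1) = A g1 = <3, -5, -7>; its U-coordinates <1, 1, 3> give column 1.
Continuing for each basis vector yields [psi]_U = [[1, 0, 1], [1, 2, 1], [3, -1, -2]].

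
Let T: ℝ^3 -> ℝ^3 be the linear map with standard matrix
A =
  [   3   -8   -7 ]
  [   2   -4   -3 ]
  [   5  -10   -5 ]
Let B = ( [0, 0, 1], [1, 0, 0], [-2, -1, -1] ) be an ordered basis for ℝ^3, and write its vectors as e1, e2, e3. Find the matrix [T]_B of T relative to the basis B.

The j-th column of [T]_B is [T(ej)]_B.
T(e1) = A e1 = [-7, -3, -5] = -2e1 - e2 + 3e3, so column 1 is [-2, -1, 3].
Repeating for e2, e3 and assembling the columns gives [[-2, 3, 2], [-1, -1, 3], [3, -2, -3]].

[[-2, 3, 2], [-1, -1, 3], [3, -2, -3]]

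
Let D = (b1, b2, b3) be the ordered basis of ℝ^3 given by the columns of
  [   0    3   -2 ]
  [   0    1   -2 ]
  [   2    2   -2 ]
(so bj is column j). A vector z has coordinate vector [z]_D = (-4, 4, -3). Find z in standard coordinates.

(18, 10, 6)

z = M [z]_D, where M has columns b1, ..., b3.
Carrying out the matrix-vector product, z = (18, 10, 6).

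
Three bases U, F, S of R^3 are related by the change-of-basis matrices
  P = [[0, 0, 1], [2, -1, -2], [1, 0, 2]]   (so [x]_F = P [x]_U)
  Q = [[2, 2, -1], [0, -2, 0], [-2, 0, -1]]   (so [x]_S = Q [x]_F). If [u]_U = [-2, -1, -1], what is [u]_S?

[0, 2, 6]

Composing the changes, [u]_S = Q P [u]_U.
Q P = [[3, -2, -4], [-4, 2, 4], [-1, 0, -4]]; applying this to [-2, -1, -1] gives [0, 2, 6].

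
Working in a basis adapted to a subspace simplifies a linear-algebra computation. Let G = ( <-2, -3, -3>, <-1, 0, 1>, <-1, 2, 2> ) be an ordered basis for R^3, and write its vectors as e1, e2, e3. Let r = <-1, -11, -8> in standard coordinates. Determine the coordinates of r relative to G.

<1, 3, -4>

We seek scalars with c_1 e1 + ... + c_3 e3 = r; equivalently solve M c = r where the columns of M are e1, ..., e3.
Row-reducing the augmented matrix [M | r] gives c = (1, 3, -4).
Check: e1 + 3e2 - 4e3 = <-1, -11, -8>.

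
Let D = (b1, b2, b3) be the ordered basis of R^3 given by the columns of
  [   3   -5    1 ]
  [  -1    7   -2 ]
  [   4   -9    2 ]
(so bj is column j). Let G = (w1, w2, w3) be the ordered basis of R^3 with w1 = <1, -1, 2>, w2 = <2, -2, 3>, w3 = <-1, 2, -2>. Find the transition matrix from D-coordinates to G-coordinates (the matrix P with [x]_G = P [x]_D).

[[1, -1, 0], [2, -1, 0], [2, 2, -1]]

Column j of P is [bj]_G, since P maps D-coordinates to G-coordinates.
Expressing b1 in G: b1 = w1 + 2w2 + 2w3, so column 1 of P is <1, 2, 2>.
Doing the same for each bj gives P = [[1, -1, 0], [2, -1, 0], [2, 2, -1]].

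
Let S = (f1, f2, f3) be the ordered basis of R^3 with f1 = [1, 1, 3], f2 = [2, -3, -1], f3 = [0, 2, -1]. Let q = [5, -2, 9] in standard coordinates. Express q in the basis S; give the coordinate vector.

Write q = c_1 f1 + ... + c_3 f3 and solve for the c_i.
Gaussian elimination on [M | q] yields c = (3, 1, -1).
Check: 3f1 + f2 - f3 = [5, -2, 9].

[3, 1, -1]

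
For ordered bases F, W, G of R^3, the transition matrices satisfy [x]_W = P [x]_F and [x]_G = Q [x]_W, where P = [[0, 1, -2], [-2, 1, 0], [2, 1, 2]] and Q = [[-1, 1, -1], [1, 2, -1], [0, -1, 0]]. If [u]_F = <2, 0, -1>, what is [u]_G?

<-8, -8, 4>

First [u]_W = P [u]_F = <2, -4, 2>.
Then [u]_G = Q [u]_W = <-8, -8, 4>.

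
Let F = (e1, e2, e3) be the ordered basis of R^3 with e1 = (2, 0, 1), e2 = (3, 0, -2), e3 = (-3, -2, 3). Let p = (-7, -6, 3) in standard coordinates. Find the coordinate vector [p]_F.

Write p = c_1 e1 + ... + c_3 e3 and solve for the c_i.
Gaussian elimination on [M | p] yields c = (-2, 2, 3).
Check: -2e1 + 2e2 + 3e3 = (-7, -6, 3).

(-2, 2, 3)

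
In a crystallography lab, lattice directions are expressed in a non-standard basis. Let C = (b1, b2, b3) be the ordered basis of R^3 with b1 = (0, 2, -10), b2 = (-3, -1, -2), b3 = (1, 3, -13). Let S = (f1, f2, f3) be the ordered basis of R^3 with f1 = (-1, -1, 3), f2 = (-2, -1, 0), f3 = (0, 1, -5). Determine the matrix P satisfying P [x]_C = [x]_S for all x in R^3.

Take x = bj: its C-coordinates are the j-th standard unit vector, so P e_j — column j of P — equals [bj]_S.
b1 = 0·f1 + 0·f2 + 2f3, giving column 1 = (0, 0, 2); repeating for each j gives P = [[0, 1, -1], [0, 1, 0], [2, 1, 2]].

[[0, 1, -1], [0, 1, 0], [2, 1, 2]]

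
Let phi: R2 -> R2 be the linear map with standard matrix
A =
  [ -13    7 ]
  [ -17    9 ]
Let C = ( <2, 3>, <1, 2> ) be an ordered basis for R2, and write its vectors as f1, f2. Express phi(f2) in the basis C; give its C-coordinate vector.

<1, -1>

Column 2 of [phi]_C is the C-coordinate vector of phi(f2).
In standard coordinates phi(f2) = A f2 = <1, 1>.
Converting to C: <1, 1> = f1 - f2, so the coordinate vector is <1, -1>.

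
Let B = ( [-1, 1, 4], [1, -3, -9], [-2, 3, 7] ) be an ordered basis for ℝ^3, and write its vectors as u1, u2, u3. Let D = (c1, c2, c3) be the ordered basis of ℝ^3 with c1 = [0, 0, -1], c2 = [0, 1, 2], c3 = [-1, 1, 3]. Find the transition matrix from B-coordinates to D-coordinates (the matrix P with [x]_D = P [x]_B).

Let M have columns uj and N have columns cj. Then for every x, N [x]_D = x = M [x]_B, so P = N^(-1) M.
Since det N = -1, N^(-1) has integer entries; multiplying gives P = [[-1, 2, 1], [0, -2, 1], [1, -1, 2]].

[[-1, 2, 1], [0, -2, 1], [1, -1, 2]]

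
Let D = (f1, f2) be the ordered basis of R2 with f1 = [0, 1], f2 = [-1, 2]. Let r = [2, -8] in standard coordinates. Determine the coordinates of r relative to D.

[-4, -2]

We seek scalars with c_1 f1 + c_2 f2 = r; equivalently solve M c = r where the columns of M are f1, f2.
System: 0c_1 - c_2 = 2, c_1 + 2c_2 = -8; solving gives c_1 = -4, c_2 = -2.
Check: -4f1 - 2f2 = [2, -8].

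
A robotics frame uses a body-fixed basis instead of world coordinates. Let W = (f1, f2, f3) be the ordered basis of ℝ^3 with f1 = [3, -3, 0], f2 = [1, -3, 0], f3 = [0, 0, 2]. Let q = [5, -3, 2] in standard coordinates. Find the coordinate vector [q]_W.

[2, -1, 1]

[q]_W is the unique c with M c = q, where M has columns f1, ..., f3.
Gaussian elimination on [M | q] yields c = (2, -1, 1).
Check: 2f1 - f2 + f3 = [5, -3, 2].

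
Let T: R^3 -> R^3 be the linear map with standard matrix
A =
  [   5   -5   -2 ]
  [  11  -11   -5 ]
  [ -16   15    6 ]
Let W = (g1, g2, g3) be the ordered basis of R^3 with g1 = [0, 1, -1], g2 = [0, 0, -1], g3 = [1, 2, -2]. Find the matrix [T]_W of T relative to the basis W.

With P the matrix whose columns are g1, ..., g3, [T]_W = P^(-1) A P.
Column by column: T(g1) = A g1 = [-3, -6, 9]; its W-coordinates [0, -3, -3] give column 1.
Continuing for each basis vector yields [T]_W = [[0, 1, 1], [-3, 1, -1], [-3, 2, -1]].

[[0, 1, 1], [-3, 1, -1], [-3, 2, -1]]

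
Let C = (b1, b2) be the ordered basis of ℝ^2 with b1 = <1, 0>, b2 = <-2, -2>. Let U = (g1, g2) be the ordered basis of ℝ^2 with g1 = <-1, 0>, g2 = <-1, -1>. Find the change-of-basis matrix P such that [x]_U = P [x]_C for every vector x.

[[-1, 0], [0, 2]]

Column j of P is [bj]_U, since P maps C-coordinates to U-coordinates.
Expressing b1 in U: b1 = -g1 + 0·g2, so column 1 of P is <-1, 0>.
Doing the same for each bj gives P = [[-1, 0], [0, 2]].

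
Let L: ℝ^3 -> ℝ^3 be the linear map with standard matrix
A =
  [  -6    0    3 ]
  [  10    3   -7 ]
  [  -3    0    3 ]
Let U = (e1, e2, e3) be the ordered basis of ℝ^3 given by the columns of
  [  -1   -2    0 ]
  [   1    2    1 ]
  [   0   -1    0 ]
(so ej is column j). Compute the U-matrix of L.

With P the matrix whose columns are e1, ..., e3, [L]_U = P^(-1) A P.
Column by column: L(e1) = A e1 = <6, -7, 3>; its U-coordinates <0, -3, -1> give column 1.
Continuing for each basis vector yields [L]_U = [[0, -3, 0], [-3, -3, 0], [-1, 2, 3]].

[[0, -3, 0], [-3, -3, 0], [-1, 2, 3]]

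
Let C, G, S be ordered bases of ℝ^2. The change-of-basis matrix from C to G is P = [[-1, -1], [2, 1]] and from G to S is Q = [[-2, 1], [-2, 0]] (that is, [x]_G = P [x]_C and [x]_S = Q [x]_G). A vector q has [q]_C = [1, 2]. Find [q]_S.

Composing the changes, [q]_S = Q P [q]_C.
Q P = [[4, 3], [2, 2]]; applying this to [1, 2] gives [10, 6].

[10, 6]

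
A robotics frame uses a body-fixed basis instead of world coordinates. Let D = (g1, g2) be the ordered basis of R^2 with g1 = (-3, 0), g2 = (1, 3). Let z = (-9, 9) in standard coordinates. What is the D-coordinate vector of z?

(4, 3)

[z]_D is the unique c with M c = z, where M has columns g1, g2.
System: -3c_1 + c_2 = -9, 0c_1 + 3c_2 = 9; solving gives c_1 = 4, c_2 = 3.
Check: 4g1 + 3g2 = (-9, 9).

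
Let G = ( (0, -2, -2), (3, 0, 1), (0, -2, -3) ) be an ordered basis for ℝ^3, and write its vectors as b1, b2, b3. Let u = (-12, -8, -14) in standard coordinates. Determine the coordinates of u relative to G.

We seek scalars with c_1 b1 + ... + c_3 b3 = u; equivalently solve M c = u where the columns of M are b1, ..., b3.
Solving this 3x3 system gives c = (2, -4, 2).
Check: 2b1 - 4b2 + 2b3 = (-12, -8, -14).

(2, -4, 2)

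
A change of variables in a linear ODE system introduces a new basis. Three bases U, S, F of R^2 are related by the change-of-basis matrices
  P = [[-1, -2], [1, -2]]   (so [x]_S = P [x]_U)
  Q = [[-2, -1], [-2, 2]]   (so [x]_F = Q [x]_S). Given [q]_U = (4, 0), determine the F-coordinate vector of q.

Apply P to get S-coordinates (-4, 4), then Q to get F-coordinates.
The result is [q]_F = (4, 16).

(4, 16)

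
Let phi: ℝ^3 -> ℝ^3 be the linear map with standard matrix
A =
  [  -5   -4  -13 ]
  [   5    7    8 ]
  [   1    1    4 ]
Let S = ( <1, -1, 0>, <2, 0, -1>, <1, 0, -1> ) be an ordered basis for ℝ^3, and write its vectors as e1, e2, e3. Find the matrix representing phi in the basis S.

Let P have columns e1, ..., e3. Then [phi]_S = P^(-1) A P.
Here det P = -1, so P^(-1) is integer; computing A P first and then P^(-1)(A P) gives [[2, -2, 3], [-3, 3, 2], [3, -1, 1]].

[[2, -2, 3], [-3, 3, 2], [3, -1, 1]]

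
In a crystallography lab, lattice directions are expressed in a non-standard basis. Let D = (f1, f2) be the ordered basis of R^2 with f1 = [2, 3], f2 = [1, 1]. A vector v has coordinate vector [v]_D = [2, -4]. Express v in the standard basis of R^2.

The coordinates say v = 2f1 - 4f2; adding the scaled basis vectors gives [0, 2].

[0, 2]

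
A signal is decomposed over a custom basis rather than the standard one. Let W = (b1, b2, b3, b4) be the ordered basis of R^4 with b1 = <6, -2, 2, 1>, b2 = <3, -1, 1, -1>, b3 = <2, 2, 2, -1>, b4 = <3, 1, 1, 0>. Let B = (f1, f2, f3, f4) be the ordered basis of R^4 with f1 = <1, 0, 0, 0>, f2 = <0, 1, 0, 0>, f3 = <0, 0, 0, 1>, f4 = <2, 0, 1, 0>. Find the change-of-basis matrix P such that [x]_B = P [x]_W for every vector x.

[[2, 1, -2, 1], [-2, -1, 2, 1], [1, -1, -1, 0], [2, 1, 2, 1]]

Let M have columns bj and N have columns fj. Then for every x, N [x]_B = x = M [x]_W, so P = N^(-1) M.
Since det N = -1, N^(-1) has integer entries; multiplying gives P = [[2, 1, -2, 1], [-2, -1, 2, 1], [1, -1, -1, 0], [2, 1, 2, 1]].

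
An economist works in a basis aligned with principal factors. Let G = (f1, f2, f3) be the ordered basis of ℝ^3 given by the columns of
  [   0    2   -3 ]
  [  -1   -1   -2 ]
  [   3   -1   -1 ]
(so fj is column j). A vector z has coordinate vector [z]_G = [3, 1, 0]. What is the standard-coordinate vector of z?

[2, -4, 8]

z = M [z]_G, where M has columns f1, ..., f3.
Carrying out the matrix-vector product, z = [2, -4, 8].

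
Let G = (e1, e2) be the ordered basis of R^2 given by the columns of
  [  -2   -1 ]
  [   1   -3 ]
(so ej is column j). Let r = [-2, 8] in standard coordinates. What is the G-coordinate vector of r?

Write r = c_1 e1 + c_2 e2 and solve for the c_i.
System: -2c_1 - c_2 = -2, c_1 - 3c_2 = 8; solving gives c_1 = 2, c_2 = -2.
Check: 2e1 - 2e2 = [-2, 8].

[2, -2]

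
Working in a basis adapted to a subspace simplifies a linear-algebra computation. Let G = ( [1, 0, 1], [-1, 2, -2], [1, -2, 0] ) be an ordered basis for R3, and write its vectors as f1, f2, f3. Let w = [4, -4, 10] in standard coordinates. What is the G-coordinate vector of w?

[2, -4, -2]

Write w = c_1 f1 + ... + c_3 f3 and solve for the c_i.
Row-reducing the augmented matrix [M | w] gives c = (2, -4, -2).
Check: 2f1 - 4f2 - 2f3 = [4, -4, 10].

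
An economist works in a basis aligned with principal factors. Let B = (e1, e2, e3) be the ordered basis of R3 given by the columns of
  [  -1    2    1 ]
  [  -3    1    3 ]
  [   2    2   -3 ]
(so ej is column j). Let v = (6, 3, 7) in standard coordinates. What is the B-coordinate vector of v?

We seek scalars with c_1 e1 + ... + c_3 e3 = v; equivalently solve M c = v where the columns of M are e1, ..., e3.
Gaussian elimination on [M | v] yields c = (-1, 3, -1).
Check: -e1 + 3e2 - e3 = (6, 3, 7).

(-1, 3, -1)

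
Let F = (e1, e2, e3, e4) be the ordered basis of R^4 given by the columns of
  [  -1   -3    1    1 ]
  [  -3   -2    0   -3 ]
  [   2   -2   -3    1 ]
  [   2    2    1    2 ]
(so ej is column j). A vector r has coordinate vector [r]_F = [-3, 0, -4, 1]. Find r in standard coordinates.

The coordinates say r = -3e1 + 0·e2 - 4e3 + e4; adding the scaled basis vectors gives [0, 6, 7, -8].

[0, 6, 7, -8]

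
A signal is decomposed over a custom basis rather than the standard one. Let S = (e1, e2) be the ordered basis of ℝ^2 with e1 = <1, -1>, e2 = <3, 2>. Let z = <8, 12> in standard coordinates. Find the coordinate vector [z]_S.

We seek scalars with c_1 e1 + c_2 e2 = z; equivalently solve M c = z where the columns of M are e1, e2.
System: c_1 + 3c_2 = 8, -c_1 + 2c_2 = 12; solving gives c_1 = -4, c_2 = 4.
Check: -4e1 + 4e2 = <8, 12>.

<-4, 4>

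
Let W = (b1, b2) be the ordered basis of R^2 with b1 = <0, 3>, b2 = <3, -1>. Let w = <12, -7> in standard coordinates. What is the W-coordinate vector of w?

<-1, 4>

[w]_W is the unique c with M c = w, where M has columns b1, b2.
System: 0c_1 + 3c_2 = 12, 3c_1 - c_2 = -7; solving gives c_1 = -1, c_2 = 4.
Check: -b1 + 4b2 = <12, -7>.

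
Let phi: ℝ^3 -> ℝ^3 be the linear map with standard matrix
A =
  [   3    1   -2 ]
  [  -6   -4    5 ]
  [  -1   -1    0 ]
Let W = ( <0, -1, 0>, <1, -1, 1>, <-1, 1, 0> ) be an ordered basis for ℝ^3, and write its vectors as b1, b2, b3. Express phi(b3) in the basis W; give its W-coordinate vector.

<0, 0, 2>

Compute phi(b3) = A b3 = <-2, 2, 0> in standard coordinates.
Then write this in W-coordinates: solve for y in y_1 b1 + ... + y_3 b3 = <-2, 2, 0>.
This gives y = <0, 0, 2>, which is column 3 of [phi]_W.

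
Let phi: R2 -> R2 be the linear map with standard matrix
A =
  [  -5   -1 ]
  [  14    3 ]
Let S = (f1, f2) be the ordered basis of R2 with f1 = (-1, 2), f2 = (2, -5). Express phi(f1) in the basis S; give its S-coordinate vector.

(1, 2)

Compute phi(f1) = A f1 = (3, -8) in standard coordinates.
Then write this in S-coordinates: solve for y in y_1 f1 + y_2 f2 = (3, -8).
This gives y = (1, 2), which is column 1 of [phi]_S.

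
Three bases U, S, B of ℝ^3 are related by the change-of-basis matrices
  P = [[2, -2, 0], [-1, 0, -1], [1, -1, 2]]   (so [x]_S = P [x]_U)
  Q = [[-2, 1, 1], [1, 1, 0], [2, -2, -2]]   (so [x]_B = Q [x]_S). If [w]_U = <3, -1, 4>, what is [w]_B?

<-11, 1, 6>

Apply P to get S-coordinates <8, -7, 12>, then Q to get B-coordinates.
The result is [w]_B = <-11, 1, 6>.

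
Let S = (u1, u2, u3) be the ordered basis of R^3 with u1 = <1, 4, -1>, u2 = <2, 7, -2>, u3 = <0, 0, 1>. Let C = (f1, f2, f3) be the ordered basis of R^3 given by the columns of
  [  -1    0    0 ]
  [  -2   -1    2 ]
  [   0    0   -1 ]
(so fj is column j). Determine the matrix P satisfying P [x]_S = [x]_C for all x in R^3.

Let M have columns uj and N have columns fj. Then for every x, N [x]_C = x = M [x]_S, so P = N^(-1) M.
Since det N = -1, N^(-1) has integer entries; multiplying gives P = [[-1, -2, 0], [0, 1, -2], [1, 2, -1]].

[[-1, -2, 0], [0, 1, -2], [1, 2, -1]]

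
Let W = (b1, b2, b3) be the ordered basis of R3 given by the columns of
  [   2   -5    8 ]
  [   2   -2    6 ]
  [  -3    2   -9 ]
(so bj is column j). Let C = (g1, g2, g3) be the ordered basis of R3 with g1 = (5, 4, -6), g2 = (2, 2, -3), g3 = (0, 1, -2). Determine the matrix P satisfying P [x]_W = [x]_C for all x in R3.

Column j of P is [bj]_C, since P maps W-coordinates to C-coordinates.
Expressing b1 in C: b1 = 0·g1 + g2 + 0·g3, so column 1 of P is (0, 1, 0).
Doing the same for each bj gives P = [[0, -1, 2], [1, 0, -1], [0, 2, 0]].

[[0, -1, 2], [1, 0, -1], [0, 2, 0]]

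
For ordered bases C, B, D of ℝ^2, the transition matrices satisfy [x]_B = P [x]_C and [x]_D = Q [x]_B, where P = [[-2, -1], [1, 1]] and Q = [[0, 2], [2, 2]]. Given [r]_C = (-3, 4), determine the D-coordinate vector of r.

(2, 6)

First [r]_B = P [r]_C = (2, 1).
Then [r]_D = Q [r]_B = (2, 6).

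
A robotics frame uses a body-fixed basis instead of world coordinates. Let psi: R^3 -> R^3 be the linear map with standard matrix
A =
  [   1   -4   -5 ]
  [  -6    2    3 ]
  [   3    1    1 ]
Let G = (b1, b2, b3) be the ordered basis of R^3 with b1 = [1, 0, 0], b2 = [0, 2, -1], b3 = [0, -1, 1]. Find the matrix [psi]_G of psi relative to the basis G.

With P the matrix whose columns are b1, ..., b3, [psi]_G = P^(-1) A P.
Column by column: psi(b1) = A b1 = [1, -6, 3]; its G-coordinates [1, -3, 0] give column 1.
Continuing for each basis vector yields [psi]_G = [[1, -3, -1], [-3, 2, 1], [0, 3, 1]].

[[1, -3, -1], [-3, 2, 1], [0, 3, 1]]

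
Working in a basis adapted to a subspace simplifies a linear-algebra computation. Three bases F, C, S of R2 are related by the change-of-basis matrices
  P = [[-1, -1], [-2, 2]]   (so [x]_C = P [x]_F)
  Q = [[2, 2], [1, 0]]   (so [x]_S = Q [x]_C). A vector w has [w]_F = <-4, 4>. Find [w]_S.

<32, 0>

Composing the changes, [w]_S = Q P [w]_F.
Q P = [[-6, 2], [-1, -1]]; applying this to <-4, 4> gives <32, 0>.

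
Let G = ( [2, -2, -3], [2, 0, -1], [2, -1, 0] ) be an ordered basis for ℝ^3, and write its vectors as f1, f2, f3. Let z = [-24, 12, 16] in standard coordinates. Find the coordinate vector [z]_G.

[-4, -4, -4]

Write z = c_1 f1 + ... + c_3 f3 and solve for the c_i.
Gaussian elimination on [M | z] yields c = (-4, -4, -4).
Check: -4f1 - 4f2 - 4f3 = [-24, 12, 16].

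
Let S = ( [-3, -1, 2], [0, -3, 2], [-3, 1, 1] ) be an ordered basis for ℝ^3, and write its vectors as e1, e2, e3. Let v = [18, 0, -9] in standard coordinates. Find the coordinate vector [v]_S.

[v]_S is the unique c with M c = v, where M has columns e1, ..., e3.
Gaussian elimination on [M | v] yields c = (-3, 0, -3).
Check: -3e1 + 0·e2 - 3e3 = [18, 0, -9].

[-3, 0, -3]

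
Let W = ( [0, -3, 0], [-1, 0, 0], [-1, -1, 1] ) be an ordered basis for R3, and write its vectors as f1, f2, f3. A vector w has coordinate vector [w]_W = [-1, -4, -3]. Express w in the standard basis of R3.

By definition w = -f1 - 4f2 - 3f3.
Summing componentwise gives [7, 6, -3].

[7, 6, -3]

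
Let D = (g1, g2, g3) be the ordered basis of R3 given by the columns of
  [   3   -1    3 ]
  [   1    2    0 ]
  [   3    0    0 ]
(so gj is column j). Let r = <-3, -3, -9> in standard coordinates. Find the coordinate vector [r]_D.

[r]_D is the unique c with M c = r, where M has columns g1, ..., g3.
Solving this 3x3 system gives c = (-3, 0, 2).
Check: -3g1 + 0·g2 + 2g3 = <-3, -3, -9>.

<-3, 0, 2>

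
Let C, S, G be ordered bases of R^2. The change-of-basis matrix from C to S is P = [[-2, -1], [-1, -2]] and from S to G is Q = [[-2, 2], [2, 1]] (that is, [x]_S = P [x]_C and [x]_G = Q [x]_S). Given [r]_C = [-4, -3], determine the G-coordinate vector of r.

Apply P to get S-coordinates [11, 10], then Q to get G-coordinates.
The result is [r]_G = [-2, 32].

[-2, 32]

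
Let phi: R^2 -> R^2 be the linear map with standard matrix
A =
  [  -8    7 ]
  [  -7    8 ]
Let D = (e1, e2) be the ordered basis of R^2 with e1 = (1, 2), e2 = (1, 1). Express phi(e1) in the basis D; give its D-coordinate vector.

(3, 3)

Compute phi(e1) = A e1 = (6, 9) in standard coordinates.
Then write this in D-coordinates: solve for y in y_1 e1 + y_2 e2 = (6, 9).
This gives y = (3, 3), which is column 1 of [phi]_D.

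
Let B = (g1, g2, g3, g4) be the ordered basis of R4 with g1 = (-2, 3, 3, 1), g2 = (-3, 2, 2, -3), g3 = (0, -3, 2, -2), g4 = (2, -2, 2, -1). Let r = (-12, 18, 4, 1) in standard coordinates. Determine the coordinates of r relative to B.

(2, 2, -2, -1)

[r]_B is the unique c with M c = r, where M has columns g1, ..., g4.
Solving this 4x4 system gives c = (2, 2, -2, -1).
Check: 2g1 + 2g2 - 2g3 - g4 = (-12, 18, 4, 1).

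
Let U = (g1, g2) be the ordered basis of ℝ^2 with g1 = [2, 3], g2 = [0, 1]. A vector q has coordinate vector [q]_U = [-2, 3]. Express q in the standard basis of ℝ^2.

[-4, -3]

q = M [q]_U, where M has columns g1, g2.
Carrying out the matrix-vector product, q = [-4, -3].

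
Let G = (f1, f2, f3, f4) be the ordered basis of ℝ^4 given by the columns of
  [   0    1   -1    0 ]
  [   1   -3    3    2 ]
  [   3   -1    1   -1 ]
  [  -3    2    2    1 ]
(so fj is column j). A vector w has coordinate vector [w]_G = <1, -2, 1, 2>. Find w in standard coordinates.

<-3, 14, 4, -3>

w = M [w]_G, where M has columns f1, ..., f4.
Carrying out the matrix-vector product, w = <-3, 14, 4, -3>.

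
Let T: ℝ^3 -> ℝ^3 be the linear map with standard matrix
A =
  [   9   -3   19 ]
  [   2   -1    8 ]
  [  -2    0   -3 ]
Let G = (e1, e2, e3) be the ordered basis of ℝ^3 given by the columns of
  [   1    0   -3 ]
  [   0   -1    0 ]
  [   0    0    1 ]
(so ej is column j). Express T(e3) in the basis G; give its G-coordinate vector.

(1, -2, 3)

Compute T(e3) = A e3 = (-8, 2, 3) in standard coordinates.
Then write this in G-coordinates: solve for y in y_1 e1 + ... + y_3 e3 = (-8, 2, 3).
This gives y = (1, -2, 3), which is column 3 of [T]_G.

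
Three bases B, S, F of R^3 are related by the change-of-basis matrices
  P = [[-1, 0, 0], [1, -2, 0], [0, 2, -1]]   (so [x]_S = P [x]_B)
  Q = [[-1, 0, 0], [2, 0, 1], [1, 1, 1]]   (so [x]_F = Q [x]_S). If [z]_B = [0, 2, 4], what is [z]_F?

[0, 0, -4]

Apply P to get S-coordinates [0, -4, 0], then Q to get F-coordinates.
The result is [z]_F = [0, 0, -4].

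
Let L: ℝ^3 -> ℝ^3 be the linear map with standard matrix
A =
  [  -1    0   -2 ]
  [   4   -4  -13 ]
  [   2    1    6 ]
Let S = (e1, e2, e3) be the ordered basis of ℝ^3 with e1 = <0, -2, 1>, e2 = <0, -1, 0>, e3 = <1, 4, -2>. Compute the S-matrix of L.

Let P have columns e1, ..., e3. Then [L]_S = P^(-1) A P.
Here det P = 1, so P^(-1) is integer; computing A P first and then P^(-1)(A P) gives [[0, -1, 0], [-3, -2, -2], [-2, 0, 3]].

[[0, -1, 0], [-3, -2, -2], [-2, 0, 3]]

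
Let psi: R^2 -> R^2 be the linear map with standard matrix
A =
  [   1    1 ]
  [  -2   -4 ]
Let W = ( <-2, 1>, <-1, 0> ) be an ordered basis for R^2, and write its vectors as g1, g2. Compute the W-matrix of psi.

Let P have columns g1, g2. Then [psi]_W = P^(-1) A P.
Here det P = 1, so P^(-1) is integer; computing A P first and then P^(-1)(A P) gives [[0, 2], [1, -3]].

[[0, 2], [1, -3]]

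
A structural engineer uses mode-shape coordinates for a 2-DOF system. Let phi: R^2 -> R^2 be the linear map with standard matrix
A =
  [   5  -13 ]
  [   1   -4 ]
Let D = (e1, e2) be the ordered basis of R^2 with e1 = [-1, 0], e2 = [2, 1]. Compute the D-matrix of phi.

Let P have columns e1, e2. Then [phi]_D = P^(-1) A P.
Here det P = -1, so P^(-1) is integer; computing A P first and then P^(-1)(A P) gives [[3, -1], [-1, -2]].

[[3, -1], [-1, -2]]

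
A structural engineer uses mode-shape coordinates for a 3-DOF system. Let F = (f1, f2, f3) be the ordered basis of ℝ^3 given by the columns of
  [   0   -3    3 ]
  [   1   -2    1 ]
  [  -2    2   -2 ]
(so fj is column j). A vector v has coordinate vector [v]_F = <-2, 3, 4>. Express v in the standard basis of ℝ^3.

<3, -4, 2>

By definition v = -2f1 + 3f2 + 4f3.
Summing componentwise gives <3, -4, 2>.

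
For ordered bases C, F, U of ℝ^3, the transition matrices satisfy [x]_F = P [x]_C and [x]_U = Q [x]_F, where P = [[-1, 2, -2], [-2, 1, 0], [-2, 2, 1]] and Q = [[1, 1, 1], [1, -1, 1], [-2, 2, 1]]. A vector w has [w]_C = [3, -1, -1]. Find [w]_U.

[-19, -5, -17]

First [w]_F = P [w]_C = [-3, -7, -9].
Then [w]_U = Q [w]_F = [-19, -5, -17].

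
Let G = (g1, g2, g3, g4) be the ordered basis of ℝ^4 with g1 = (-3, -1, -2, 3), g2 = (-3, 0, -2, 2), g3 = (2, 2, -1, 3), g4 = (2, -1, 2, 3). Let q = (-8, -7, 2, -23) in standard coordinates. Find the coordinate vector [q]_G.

(2, -4, -4, -3)

We seek scalars with c_1 g1 + ... + c_4 g4 = q; equivalently solve M c = q where the columns of M are g1, ..., g4.
Solving this 4x4 system gives c = (2, -4, -4, -3).
Check: 2g1 - 4g2 - 4g3 - 3g4 = (-8, -7, 2, -23).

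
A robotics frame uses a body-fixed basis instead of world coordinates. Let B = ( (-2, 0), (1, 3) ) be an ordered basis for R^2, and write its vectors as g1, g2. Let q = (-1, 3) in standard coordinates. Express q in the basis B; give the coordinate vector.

Write q = c_1 g1 + c_2 g2 and solve for the c_i.
System: -2c_1 + c_2 = -1, 0c_1 + 3c_2 = 3; solving gives c_1 = 1, c_2 = 1.
Check: g1 + g2 = (-1, 3).

(1, 1)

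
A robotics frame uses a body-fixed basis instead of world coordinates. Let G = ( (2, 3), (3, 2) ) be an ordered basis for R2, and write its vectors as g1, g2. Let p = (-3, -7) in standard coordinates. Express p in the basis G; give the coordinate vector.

[p]_G is the unique c with M c = p, where M has columns g1, g2.
System: 2c_1 + 3c_2 = -3, 3c_1 + 2c_2 = -7; solving gives c_1 = -3, c_2 = 1.
Check: -3g1 + g2 = (-3, -7).

(-3, 1)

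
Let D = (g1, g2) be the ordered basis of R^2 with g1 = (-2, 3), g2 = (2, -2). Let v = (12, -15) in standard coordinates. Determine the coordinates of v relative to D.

Write v = c_1 g1 + c_2 g2 and solve for the c_i.
System: -2c_1 + 2c_2 = 12, 3c_1 - 2c_2 = -15; solving gives c_1 = -3, c_2 = 3.
Check: -3g1 + 3g2 = (12, -15).

(-3, 3)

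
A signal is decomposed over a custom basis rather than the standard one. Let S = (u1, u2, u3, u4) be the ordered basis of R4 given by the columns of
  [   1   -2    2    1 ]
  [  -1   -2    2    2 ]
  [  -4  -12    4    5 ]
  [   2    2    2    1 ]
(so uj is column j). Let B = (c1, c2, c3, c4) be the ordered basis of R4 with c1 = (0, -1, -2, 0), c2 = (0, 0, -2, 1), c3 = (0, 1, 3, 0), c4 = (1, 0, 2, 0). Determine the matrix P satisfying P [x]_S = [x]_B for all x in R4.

Let M have columns uj and N have columns cj. Then for every x, N [x]_B = x = M [x]_S, so P = N^(-1) M.
Since det N = -1, N^(-1) has integer entries; multiplying gives P = [[1, 2, -2, -1], [2, 2, 2, 1], [0, 0, 0, 1], [1, -2, 2, 1]].

[[1, 2, -2, -1], [2, 2, 2, 1], [0, 0, 0, 1], [1, -2, 2, 1]]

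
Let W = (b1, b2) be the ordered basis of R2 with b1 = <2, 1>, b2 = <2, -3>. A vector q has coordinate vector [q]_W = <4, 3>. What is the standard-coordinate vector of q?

q = M [q]_W, where M has columns b1, b2.
Carrying out the matrix-vector product, q = <14, -5>.

<14, -5>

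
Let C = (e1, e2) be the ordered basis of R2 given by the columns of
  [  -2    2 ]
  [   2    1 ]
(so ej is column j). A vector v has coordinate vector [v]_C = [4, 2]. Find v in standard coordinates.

The coordinates say v = 4e1 + 2e2; adding the scaled basis vectors gives [-4, 10].

[-4, 10]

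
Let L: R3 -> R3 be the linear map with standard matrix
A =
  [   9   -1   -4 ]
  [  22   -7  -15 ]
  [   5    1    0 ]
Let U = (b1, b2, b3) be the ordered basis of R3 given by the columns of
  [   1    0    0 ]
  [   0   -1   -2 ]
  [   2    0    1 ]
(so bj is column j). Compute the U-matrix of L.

With P the matrix whose columns are b1, ..., b3, [L]_U = P^(-1) A P.
Column by column: L(b1) = A b1 = [1, -8, 5]; its U-coordinates [1, 2, 3] give column 1.
Continuing for each basis vector yields [L]_U = [[1, 1, -2], [2, -1, -3], [3, -3, 2]].

[[1, 1, -2], [2, -1, -3], [3, -3, 2]]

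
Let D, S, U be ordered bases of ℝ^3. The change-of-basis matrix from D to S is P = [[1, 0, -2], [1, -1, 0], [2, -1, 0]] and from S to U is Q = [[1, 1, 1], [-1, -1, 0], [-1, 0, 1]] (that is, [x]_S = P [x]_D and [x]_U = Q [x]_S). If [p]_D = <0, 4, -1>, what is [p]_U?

<-6, 2, -6>

Composing the changes, [p]_U = Q P [p]_D.
Q P = [[4, -2, -2], [-2, 1, 2], [1, -1, 2]]; applying this to <0, 4, -1> gives <-6, 2, -6>.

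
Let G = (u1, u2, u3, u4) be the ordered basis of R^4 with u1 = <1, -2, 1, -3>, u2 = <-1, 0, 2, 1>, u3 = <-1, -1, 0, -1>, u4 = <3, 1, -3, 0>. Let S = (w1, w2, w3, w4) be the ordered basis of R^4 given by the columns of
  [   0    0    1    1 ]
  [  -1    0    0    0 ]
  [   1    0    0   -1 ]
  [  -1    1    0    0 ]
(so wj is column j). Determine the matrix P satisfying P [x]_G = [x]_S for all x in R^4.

Column j of P is [uj]_S, since P maps G-coordinates to S-coordinates.
Expressing u1 in S: u1 = 2w1 - w2 + 0·w3 + w4, so column 1 of P is <2, -1, 0, 1>.
Doing the same for each uj gives P = [[2, 0, 1, -1], [-1, 1, 0, -1], [0, 1, -2, 1], [1, -2, 1, 2]].

[[2, 0, 1, -1], [-1, 1, 0, -1], [0, 1, -2, 1], [1, -2, 1, 2]]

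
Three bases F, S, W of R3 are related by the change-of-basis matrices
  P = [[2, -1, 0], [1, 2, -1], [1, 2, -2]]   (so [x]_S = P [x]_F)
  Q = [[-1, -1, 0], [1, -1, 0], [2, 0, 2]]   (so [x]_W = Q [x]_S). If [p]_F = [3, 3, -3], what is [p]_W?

[-15, -9, 36]

Apply P to get S-coordinates [3, 12, 15], then Q to get W-coordinates.
The result is [p]_W = [-15, -9, 36].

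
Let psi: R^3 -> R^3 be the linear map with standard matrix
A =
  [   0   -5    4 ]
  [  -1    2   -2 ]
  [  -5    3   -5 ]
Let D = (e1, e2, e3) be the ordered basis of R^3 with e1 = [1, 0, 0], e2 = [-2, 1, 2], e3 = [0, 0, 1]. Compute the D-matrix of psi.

With P the matrix whose columns are e1, ..., e3, [psi]_D = P^(-1) A P.
Column by column: psi(e1) = A e1 = [0, -1, -5]; its D-coordinates [-2, -1, -3] give column 1.
Continuing for each basis vector yields [psi]_D = [[-2, 3, 0], [-1, 0, -2], [-3, 3, -1]].

[[-2, 3, 0], [-1, 0, -2], [-3, 3, -1]]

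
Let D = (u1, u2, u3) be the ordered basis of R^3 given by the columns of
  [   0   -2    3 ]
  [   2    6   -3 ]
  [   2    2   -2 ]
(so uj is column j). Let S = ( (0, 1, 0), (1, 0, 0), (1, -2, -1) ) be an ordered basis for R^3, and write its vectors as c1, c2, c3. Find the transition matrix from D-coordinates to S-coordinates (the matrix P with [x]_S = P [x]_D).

Column j of P is [uj]_S, since P maps D-coordinates to S-coordinates.
Expressing u1 in S: u1 = -2c1 + 2c2 - 2c3, so column 1 of P is (-2, 2, -2).
Doing the same for each uj gives P = [[-2, 2, 1], [2, 0, 1], [-2, -2, 2]].

[[-2, 2, 1], [2, 0, 1], [-2, -2, 2]]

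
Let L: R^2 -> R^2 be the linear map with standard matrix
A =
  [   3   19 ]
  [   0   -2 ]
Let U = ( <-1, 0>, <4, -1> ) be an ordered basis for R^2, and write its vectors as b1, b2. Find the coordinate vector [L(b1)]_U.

<3, 0>

Column 1 of [L]_U is the U-coordinate vector of L(b1).
In standard coordinates L(b1) = A b1 = <-3, 0>.
Converting to U: <-3, 0> = 3b1 + 0·b2, so the coordinate vector is <3, 0>.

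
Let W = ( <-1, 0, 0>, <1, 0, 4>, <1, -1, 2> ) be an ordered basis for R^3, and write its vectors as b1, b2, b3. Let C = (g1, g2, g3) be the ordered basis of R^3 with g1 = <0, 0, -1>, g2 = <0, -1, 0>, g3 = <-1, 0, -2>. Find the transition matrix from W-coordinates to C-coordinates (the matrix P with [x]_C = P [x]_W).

[[-2, -2, 0], [0, 0, 1], [1, -1, -1]]

Let M have columns bj and N have columns gj. Then for every x, N [x]_C = x = M [x]_W, so P = N^(-1) M.
Since det N = 1, N^(-1) has integer entries; multiplying gives P = [[-2, -2, 0], [0, 0, 1], [1, -1, -1]].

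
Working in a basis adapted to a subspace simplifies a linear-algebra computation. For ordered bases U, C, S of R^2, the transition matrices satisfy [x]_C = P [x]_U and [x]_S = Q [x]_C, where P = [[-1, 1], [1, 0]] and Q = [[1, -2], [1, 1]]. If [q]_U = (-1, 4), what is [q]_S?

First [q]_C = P [q]_U = (5, -1).
Then [q]_S = Q [q]_C = (7, 4).

(7, 4)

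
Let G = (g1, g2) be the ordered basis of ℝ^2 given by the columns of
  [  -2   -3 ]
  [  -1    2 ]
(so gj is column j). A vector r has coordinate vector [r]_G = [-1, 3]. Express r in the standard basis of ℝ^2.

r = M [r]_G, where M has columns g1, g2.
Carrying out the matrix-vector product, r = [-7, 7].

[-7, 7]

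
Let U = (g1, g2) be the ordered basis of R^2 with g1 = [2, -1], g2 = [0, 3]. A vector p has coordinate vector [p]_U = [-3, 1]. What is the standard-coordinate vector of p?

The coordinates say p = -3g1 + g2; adding the scaled basis vectors gives [-6, 6].

[-6, 6]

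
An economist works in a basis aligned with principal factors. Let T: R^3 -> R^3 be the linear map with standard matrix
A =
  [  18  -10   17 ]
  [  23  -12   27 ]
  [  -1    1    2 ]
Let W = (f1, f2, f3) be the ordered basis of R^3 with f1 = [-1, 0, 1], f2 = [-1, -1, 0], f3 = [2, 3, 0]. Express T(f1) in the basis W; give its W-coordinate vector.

Compute T(f1) = A f1 = [-1, 4, 3] in standard coordinates.
Then write this in W-coordinates: solve for y in y_1 f1 + ... + y_3 f3 = [-1, 4, 3].
This gives y = [3, 2, 2], which is column 1 of [T]_W.

[3, 2, 2]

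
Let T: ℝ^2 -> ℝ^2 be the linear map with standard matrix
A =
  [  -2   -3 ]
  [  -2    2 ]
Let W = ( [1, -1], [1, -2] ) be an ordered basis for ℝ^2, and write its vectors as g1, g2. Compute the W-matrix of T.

[[-2, 2], [3, 2]]

With P the matrix whose columns are g1, g2, [T]_W = P^(-1) A P.
Column by column: T(g1) = A g1 = [1, -4]; its W-coordinates [-2, 3] give column 1.
Continuing for each basis vector yields [T]_W = [[-2, 2], [3, 2]].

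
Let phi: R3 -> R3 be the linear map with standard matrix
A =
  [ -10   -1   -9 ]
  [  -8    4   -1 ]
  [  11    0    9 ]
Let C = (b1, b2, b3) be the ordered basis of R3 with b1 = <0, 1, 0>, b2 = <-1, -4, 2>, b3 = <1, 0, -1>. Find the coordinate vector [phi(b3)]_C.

Compute phi(b3) = A b3 = <-1, -7, 2> in standard coordinates.
Then write this in C-coordinates: solve for y in y_1 b1 + ... + y_3 b3 = <-1, -7, 2>.
This gives y = <-3, 1, 0>, which is column 3 of [phi]_C.

<-3, 1, 0>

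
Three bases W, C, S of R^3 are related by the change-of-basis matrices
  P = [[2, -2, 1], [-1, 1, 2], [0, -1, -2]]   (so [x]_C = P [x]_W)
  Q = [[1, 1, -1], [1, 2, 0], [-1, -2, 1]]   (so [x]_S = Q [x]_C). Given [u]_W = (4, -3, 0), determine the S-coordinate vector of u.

Composing the changes, [u]_S = Q P [u]_W.
Q P = [[1, 0, 5], [0, 0, 5], [0, -1, -7]]; applying this to (4, -3, 0) gives (4, 0, 3).

(4, 0, 3)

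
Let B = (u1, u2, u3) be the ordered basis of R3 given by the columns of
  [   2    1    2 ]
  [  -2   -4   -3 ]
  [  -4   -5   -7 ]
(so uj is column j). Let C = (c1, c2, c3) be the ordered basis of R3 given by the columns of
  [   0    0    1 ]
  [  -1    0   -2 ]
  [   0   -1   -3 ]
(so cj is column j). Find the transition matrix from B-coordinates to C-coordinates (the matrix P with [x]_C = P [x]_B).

Column j of P is [uj]_C, since P maps B-coordinates to C-coordinates.
Expressing u1 in C: u1 = -2c1 - 2c2 + 2c3, so column 1 of P is <-2, -2, 2>.
Doing the same for each uj gives P = [[-2, 2, -1], [-2, 2, 1], [2, 1, 2]].

[[-2, 2, -1], [-2, 2, 1], [2, 1, 2]]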